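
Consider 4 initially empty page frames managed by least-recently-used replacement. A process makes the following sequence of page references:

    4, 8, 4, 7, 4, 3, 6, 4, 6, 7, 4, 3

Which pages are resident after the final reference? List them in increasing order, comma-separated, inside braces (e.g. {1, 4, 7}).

4 -> fault, frames (4)
8 -> fault, frames (4 8)
4 -> hit
7 -> fault, frames (8 4 7)
4 -> hit
3 -> fault, frames (8 7 4 3)
6 -> fault, evict 8, frames (7 4 3 6)
4 -> hit
6 -> hit
7 -> hit
4 -> hit
3 -> hit

{3, 4, 6, 7}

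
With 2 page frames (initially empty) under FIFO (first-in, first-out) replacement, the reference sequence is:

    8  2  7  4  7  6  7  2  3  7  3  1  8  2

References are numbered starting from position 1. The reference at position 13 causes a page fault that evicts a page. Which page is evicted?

pos 1: 8 -> miss, frames (8)
pos 2: 2 -> miss, frames (8 2)
pos 3: 7 -> miss, evict 8, frames (2 7)
pos 4: 4 -> miss, evict 2, frames (7 4)
pos 5: 7 -> hit
pos 6: 6 -> miss, evict 7, frames (4 6)
pos 7: 7 -> miss, evict 4, frames (6 7)
pos 8: 2 -> miss, evict 6, frames (7 2)
pos 9: 3 -> miss, evict 7, frames (2 3)
pos 10: 7 -> miss, evict 2, frames (3 7)
pos 11: 3 -> hit
pos 12: 1 -> miss, evict 3, frames (7 1)
pos 13: 8 -> miss, evict 7, frames (1 8)
At position 13, page 7 is evicted.

7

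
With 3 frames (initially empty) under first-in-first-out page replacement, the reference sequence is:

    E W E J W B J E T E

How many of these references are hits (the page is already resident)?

E → miss, frames {E}
W → miss, frames {E,W}
E → hit
J → miss, frames {E,W,J}
W → hit
B → miss, evict E, frames {W,J,B}
J → hit
E → miss, evict W, frames {J,B,E}
T → miss, evict J, frames {B,E,T}
E → hit
Hits: 4.

4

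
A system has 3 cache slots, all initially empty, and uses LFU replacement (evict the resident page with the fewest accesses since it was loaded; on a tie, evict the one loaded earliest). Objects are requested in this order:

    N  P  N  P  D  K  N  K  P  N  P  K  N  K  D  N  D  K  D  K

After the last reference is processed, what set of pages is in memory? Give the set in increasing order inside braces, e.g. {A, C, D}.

{D, K, N}

N -> miss, frames [N]
P -> miss, frames [N, P]
N -> hit
P -> hit
D -> miss, frames [N, P, D]
K -> miss, evict D, frames [N, P, K]
N -> hit
K -> hit
P -> hit
N -> hit
P -> hit
K -> hit
N -> hit
K -> hit
D -> miss, evict P, frames [N, K, D]
N -> hit
D -> hit
K -> hit
D -> hit
K -> hit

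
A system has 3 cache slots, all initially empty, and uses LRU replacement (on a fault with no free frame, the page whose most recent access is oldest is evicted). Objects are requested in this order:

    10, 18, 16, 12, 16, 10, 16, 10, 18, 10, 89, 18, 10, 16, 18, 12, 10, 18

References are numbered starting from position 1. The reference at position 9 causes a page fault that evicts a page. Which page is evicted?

12

pos 1: 10 -> miss, frames {10}
pos 2: 18 -> miss, frames {10,18}
pos 3: 16 -> miss, frames {10,18,16}
pos 4: 12 -> miss, evict 10, frames {18,16,12}
pos 5: 16 -> hit
pos 6: 10 -> miss, evict 18, frames {12,16,10}
pos 7: 16 -> hit
pos 8: 10 -> hit
pos 9: 18 -> miss, evict 12, frames {16,10,18}
At position 9, page 12 is evicted.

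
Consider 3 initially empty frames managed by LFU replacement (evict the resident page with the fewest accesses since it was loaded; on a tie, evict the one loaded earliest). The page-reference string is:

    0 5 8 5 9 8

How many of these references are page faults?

0: miss, frames {0}
5: miss, frames {0,5}
8: miss, frames {0,5,8}
5: hit
9: miss, evict 0, frames {5,8,9}
8: hit
Page faults: 4.

4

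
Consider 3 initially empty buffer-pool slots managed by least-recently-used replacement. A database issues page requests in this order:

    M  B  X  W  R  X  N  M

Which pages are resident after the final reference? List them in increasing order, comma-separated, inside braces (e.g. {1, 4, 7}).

{M, N, X}

M → fault, frames [M]
B → fault, frames [M, B]
X → fault, frames [M, B, X]
W → fault, evict M, frames [B, X, W]
R → fault, evict B, frames [X, W, R]
X → hit
N → fault, evict W, frames [R, X, N]
M → fault, evict R, frames [X, N, M]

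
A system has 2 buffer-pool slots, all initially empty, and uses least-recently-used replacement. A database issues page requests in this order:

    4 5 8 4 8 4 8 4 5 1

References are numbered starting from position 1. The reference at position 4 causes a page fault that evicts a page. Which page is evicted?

pos 1: 4 -> fault, frames {4}
pos 2: 5 -> fault, frames {4,5}
pos 3: 8 -> fault, evict 4, frames {5,8}
pos 4: 4 -> fault, evict 5, frames {8,4}
At position 4, page 5 is evicted.

5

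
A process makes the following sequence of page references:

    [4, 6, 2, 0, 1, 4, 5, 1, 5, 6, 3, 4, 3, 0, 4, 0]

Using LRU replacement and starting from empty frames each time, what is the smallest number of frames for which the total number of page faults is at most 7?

f=1: 16 faults
f=2: 13 faults
f=3: 11 faults
f=4: 11 faults
f=5: 9 faults
f=6: 7 faults
f=7: 7 faults
Smallest f with faults ≤ 7 is 6.

6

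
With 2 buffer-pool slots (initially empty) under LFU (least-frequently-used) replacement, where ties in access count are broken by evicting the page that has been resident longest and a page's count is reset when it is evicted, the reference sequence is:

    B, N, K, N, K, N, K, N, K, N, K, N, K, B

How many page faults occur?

4

B → fault, frames {B}
N → fault, frames {B,N}
K → fault, evict B, frames {N,K}
N → hit
K → hit
N → hit
K → hit
N → hit
K → hit
N → hit
K → hit
N → hit
K → hit
B → fault, evict N, frames {K,B}
Page faults: 4.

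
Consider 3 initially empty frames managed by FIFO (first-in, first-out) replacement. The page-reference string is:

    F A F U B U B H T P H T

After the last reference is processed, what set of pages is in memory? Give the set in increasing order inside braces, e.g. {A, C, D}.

{H, P, T}

F -> miss, frames [F]
A -> miss, frames [F, A]
F -> hit
U -> miss, frames [F, A, U]
B -> miss, evict F, frames [A, U, B]
U -> hit
B -> hit
H -> miss, evict A, frames [U, B, H]
T -> miss, evict U, frames [B, H, T]
P -> miss, evict B, frames [H, T, P]
H -> hit
T -> hit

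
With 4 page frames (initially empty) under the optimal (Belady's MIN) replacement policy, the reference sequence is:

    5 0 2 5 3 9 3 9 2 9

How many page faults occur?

5

5: fault, frames (5)
0: fault, frames (5 0)
2: fault, frames (5 0 2)
5: hit
3: fault, frames (5 0 2 3)
9: fault, evict 0, frames (5 2 3 9)
3: hit
9: hit
2: hit
9: hit
Page faults: 5.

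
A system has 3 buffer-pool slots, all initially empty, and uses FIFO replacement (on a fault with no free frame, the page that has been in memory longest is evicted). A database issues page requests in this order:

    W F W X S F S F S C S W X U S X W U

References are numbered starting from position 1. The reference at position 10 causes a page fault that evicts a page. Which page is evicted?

pos 1: W → miss, frames (W)
pos 2: F → miss, frames (W F)
pos 3: W → hit
pos 4: X → miss, frames (W F X)
pos 5: S → miss, evict W, frames (F X S)
pos 6: F → hit
pos 7: S → hit
pos 8: F → hit
pos 9: S → hit
pos 10: C → miss, evict F, frames (X S C)
At position 10, page F is evicted.

F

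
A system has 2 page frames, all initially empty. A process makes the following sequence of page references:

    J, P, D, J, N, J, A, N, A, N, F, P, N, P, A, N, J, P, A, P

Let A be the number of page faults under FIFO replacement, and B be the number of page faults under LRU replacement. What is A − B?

Under FIFO: F F F F F . F . . . F F F . F . F F F . → 13 faults.
Under LRU: F F F F F . F F . . F F F . F F F F F . → 15 faults.
A − B = 13 − 15 = -2.

-2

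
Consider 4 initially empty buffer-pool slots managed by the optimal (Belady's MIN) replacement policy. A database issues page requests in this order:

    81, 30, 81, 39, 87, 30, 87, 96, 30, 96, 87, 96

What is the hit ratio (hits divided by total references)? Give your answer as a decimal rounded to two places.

81 -> miss, frames {81}
30 -> miss, frames {81,30}
81 -> hit
39 -> miss, frames {81,30,39}
87 -> miss, frames {81,30,39,87}
30 -> hit
87 -> hit
96 -> miss, evict 39, frames {81,30,87,96}
30 -> hit
96 -> hit
87 -> hit
96 -> hit
Hits: 7 of 12 references → 7/12 = 0.5833.

0.58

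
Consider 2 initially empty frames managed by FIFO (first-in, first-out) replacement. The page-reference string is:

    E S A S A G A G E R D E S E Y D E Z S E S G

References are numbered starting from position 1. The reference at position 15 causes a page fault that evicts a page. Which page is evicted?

E

pos 1: E: fault, frames {E}
pos 2: S: fault, frames {E,S}
pos 3: A: fault, evict E, frames {S,A}
pos 4: S: hit
pos 5: A: hit
pos 6: G: fault, evict S, frames {A,G}
pos 7: A: hit
pos 8: G: hit
pos 9: E: fault, evict A, frames {G,E}
pos 10: R: fault, evict G, frames {E,R}
pos 11: D: fault, evict E, frames {R,D}
pos 12: E: fault, evict R, frames {D,E}
pos 13: S: fault, evict D, frames {E,S}
pos 14: E: hit
pos 15: Y: fault, evict E, frames {S,Y}
At position 15, page E is evicted.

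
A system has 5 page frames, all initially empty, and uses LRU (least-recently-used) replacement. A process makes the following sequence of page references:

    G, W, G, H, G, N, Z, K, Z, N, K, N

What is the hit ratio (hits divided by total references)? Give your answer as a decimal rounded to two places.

G: miss, frames [G]
W: miss, frames [G, W]
G: hit
H: miss, frames [W, G, H]
G: hit
N: miss, frames [W, H, G, N]
Z: miss, frames [W, H, G, N, Z]
K: miss, evict W, frames [H, G, N, Z, K]
Z: hit
N: hit
K: hit
N: hit
Hits: 6 of 12 references → 6/12 = 0.5000.

0.50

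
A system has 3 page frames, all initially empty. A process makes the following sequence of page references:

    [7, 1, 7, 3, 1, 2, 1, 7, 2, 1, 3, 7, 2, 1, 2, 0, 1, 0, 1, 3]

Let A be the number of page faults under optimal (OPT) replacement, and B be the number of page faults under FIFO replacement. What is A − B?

-4

Under OPT: F F . F . F . . . . F . . F . F . . . . → 7 faults.
Under FIFO: F F . F . F . F . F F . F . . F F . . F → 11 faults.
A − B = 7 − 11 = -4.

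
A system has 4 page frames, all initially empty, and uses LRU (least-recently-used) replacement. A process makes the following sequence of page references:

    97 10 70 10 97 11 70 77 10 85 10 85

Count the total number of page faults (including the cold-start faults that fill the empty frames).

7

97 -> fault, frames {97}
10 -> fault, frames {97,10}
70 -> fault, frames {97,10,70}
10 -> hit
97 -> hit
11 -> fault, frames {70,10,97,11}
70 -> hit
77 -> fault, evict 10, frames {97,11,70,77}
10 -> fault, evict 97, frames {11,70,77,10}
85 -> fault, evict 11, frames {70,77,10,85}
10 -> hit
85 -> hit
Page faults: 7.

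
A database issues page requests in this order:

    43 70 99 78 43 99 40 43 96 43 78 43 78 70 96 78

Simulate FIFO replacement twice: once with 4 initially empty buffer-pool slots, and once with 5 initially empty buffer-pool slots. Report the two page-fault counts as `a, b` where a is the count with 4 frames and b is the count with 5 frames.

9, 8

4 frames: F F F F . . F F F . . . . F . F → 9 faults.
5 frames: F F F F . . F . F F . . . F . . → 8 faults.
8 < 9: adding a frame reduced faults, as is typical.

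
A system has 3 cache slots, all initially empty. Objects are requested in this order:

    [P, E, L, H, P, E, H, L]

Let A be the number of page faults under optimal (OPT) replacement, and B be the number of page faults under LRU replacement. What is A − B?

Under OPT: F F F F . . . F → 5 faults.
Under LRU: F F F F F F . F → 7 faults.
A − B = 5 − 7 = -2.

-2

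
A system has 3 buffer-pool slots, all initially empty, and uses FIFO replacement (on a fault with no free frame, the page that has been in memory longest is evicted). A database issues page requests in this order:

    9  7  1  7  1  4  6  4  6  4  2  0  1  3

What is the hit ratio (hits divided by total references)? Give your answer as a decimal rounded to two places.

9: miss, frames (9)
7: miss, frames (9 7)
1: miss, frames (9 7 1)
7: hit
1: hit
4: miss, evict 9, frames (7 1 4)
6: miss, evict 7, frames (1 4 6)
4: hit
6: hit
4: hit
2: miss, evict 1, frames (4 6 2)
0: miss, evict 4, frames (6 2 0)
1: miss, evict 6, frames (2 0 1)
3: miss, evict 2, frames (0 1 3)
Hits: 5 of 14 references → 5/14 = 0.3571.

0.36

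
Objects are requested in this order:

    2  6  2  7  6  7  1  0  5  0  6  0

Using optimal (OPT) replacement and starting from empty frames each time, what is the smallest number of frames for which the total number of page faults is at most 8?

f=1: 12 faults
f=2: 7 faults
f=3: 6 faults
f=4: 6 faults
f=5: 6 faults
f=6: 6 faults
Smallest f with faults ≤ 8 is 2.

2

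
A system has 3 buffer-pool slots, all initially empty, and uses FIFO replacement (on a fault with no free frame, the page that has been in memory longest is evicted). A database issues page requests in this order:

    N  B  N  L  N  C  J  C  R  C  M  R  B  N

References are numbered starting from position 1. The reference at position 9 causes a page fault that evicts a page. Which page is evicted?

L

pos 1: N -> fault, frames {N}
pos 2: B -> fault, frames {N,B}
pos 3: N -> hit
pos 4: L -> fault, frames {N,B,L}
pos 5: N -> hit
pos 6: C -> fault, evict N, frames {B,L,C}
pos 7: J -> fault, evict B, frames {L,C,J}
pos 8: C -> hit
pos 9: R -> fault, evict L, frames {C,J,R}
At position 9, page L is evicted.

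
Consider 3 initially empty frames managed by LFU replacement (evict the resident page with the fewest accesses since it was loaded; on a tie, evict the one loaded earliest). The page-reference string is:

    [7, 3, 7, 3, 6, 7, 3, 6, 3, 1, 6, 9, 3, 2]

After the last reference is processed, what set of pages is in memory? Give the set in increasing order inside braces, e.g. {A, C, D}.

{2, 3, 7}

7 → miss, frames (7)
3 → miss, frames (7 3)
7 → hit
3 → hit
6 → miss, frames (7 3 6)
7 → hit
3 → hit
6 → hit
3 → hit
1 → miss, evict 6, frames (7 3 1)
6 → miss, evict 1, frames (7 3 6)
9 → miss, evict 6, frames (7 3 9)
3 → hit
2 → miss, evict 9, frames (7 3 2)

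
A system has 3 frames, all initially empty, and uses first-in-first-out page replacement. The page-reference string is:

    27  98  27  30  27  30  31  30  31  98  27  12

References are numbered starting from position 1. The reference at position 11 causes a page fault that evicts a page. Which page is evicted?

pos 1: 27: fault, frames [27]
pos 2: 98: fault, frames [27, 98]
pos 3: 27: hit
pos 4: 30: fault, frames [27, 98, 30]
pos 5: 27: hit
pos 6: 30: hit
pos 7: 31: fault, evict 27, frames [98, 30, 31]
pos 8: 30: hit
pos 9: 31: hit
pos 10: 98: hit
pos 11: 27: fault, evict 98, frames [30, 31, 27]
At position 11, page 98 is evicted.

98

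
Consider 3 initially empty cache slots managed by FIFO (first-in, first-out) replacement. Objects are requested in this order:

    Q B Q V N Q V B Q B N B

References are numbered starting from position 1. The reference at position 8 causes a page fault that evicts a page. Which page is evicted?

V

pos 1: Q -> miss, frames {Q}
pos 2: B -> miss, frames {Q,B}
pos 3: Q -> hit
pos 4: V -> miss, frames {Q,B,V}
pos 5: N -> miss, evict Q, frames {B,V,N}
pos 6: Q -> miss, evict B, frames {V,N,Q}
pos 7: V -> hit
pos 8: B -> miss, evict V, frames {N,Q,B}
At position 8, page V is evicted.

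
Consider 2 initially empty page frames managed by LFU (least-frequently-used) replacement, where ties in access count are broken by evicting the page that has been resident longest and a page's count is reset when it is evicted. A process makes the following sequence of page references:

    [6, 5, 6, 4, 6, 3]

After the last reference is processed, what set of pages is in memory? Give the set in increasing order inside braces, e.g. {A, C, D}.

{3, 6}

6: miss, frames {6}
5: miss, frames {6,5}
6: hit
4: miss, evict 5, frames {6,4}
6: hit
3: miss, evict 4, frames {6,3}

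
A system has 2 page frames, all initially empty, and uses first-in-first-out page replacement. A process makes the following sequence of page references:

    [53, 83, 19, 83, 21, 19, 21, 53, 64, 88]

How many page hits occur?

53 -> fault, frames (53)
83 -> fault, frames (53 83)
19 -> fault, evict 53, frames (83 19)
83 -> hit
21 -> fault, evict 83, frames (19 21)
19 -> hit
21 -> hit
53 -> fault, evict 19, frames (21 53)
64 -> fault, evict 21, frames (53 64)
88 -> fault, evict 53, frames (64 88)
Hits: 3.

3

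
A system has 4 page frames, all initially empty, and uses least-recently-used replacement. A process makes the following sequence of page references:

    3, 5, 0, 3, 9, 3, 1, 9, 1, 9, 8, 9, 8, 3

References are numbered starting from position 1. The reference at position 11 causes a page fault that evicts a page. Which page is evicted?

pos 1: 3: fault, frames (3)
pos 2: 5: fault, frames (3 5)
pos 3: 0: fault, frames (3 5 0)
pos 4: 3: hit
pos 5: 9: fault, frames (5 0 3 9)
pos 6: 3: hit
pos 7: 1: fault, evict 5, frames (0 9 3 1)
pos 8: 9: hit
pos 9: 1: hit
pos 10: 9: hit
pos 11: 8: fault, evict 0, frames (3 1 9 8)
At position 11, page 0 is evicted.

0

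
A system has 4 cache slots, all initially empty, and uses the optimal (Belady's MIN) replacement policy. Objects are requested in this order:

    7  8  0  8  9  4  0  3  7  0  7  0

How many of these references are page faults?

6

7: fault, frames [7]
8: fault, frames [7, 8]
0: fault, frames [7, 8, 0]
8: hit
9: fault, frames [7, 8, 0, 9]
4: fault, evict 9, frames [7, 8, 0, 4]
0: hit
3: fault, evict 4, frames [7, 8, 0, 3]
7: hit
0: hit
7: hit
0: hit
Page faults: 6.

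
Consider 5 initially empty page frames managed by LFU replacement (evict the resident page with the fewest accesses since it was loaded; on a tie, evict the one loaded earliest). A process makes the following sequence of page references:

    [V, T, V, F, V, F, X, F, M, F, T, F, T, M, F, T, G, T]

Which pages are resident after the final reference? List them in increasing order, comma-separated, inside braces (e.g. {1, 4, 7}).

{F, G, M, T, V}

V → miss, frames {V}
T → miss, frames {V,T}
V → hit
F → miss, frames {V,T,F}
V → hit
F → hit
X → miss, frames {V,T,F,X}
F → hit
M → miss, frames {V,T,F,X,M}
F → hit
T → hit
F → hit
T → hit
M → hit
F → hit
T → hit
G → miss, evict X, frames {V,T,F,M,G}
T → hit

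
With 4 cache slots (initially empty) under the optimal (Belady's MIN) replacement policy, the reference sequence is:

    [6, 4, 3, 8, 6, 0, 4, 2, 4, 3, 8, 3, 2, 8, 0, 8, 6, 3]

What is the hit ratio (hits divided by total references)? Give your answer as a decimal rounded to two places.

0.56

6: fault, frames {6}
4: fault, frames {6,4}
3: fault, frames {6,4,3}
8: fault, frames {6,4,3,8}
6: hit
0: fault, evict 6, frames {4,3,8,0}
4: hit
2: fault, evict 0, frames {4,3,8,2}
4: hit
3: hit
8: hit
3: hit
2: hit
8: hit
0: fault, evict 2, frames {4,3,8,0}
8: hit
6: fault, evict 0, frames {4,3,8,6}
3: hit
Hits: 10 of 18 references → 10/18 = 0.5556.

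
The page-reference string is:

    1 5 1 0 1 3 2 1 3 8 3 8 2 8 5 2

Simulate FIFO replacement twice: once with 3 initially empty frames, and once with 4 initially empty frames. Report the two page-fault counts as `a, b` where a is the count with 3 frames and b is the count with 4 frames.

3 frames: F F . F . F F F . F F . F . F . → 10 faults.
4 frames: F F . F . F F F . F . . . . F . → 8 faults.
8 < 10: adding a frame reduced faults, as is typical.

10, 8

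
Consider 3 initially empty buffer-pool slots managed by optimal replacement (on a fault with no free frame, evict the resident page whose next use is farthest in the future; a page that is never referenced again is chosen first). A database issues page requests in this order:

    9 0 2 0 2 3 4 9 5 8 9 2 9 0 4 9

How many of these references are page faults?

9 -> miss, frames [9]
0 -> miss, frames [9, 0]
2 -> miss, frames [9, 0, 2]
0 -> hit
2 -> hit
3 -> miss, evict 0, frames [9, 2, 3]
4 -> miss, evict 3, frames [9, 2, 4]
9 -> hit
5 -> miss, evict 4, frames [9, 2, 5]
8 -> miss, evict 5, frames [9, 2, 8]
9 -> hit
2 -> hit
9 -> hit
0 -> miss, evict 8, frames [9, 2, 0]
4 -> miss, evict 0, frames [9, 2, 4]
9 -> hit
Page faults: 9.

9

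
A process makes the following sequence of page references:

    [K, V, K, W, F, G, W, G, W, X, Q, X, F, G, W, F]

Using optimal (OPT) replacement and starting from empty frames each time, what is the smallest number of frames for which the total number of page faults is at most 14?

2

f=1: 16 faults
f=2: 10 faults
f=3: 9 faults
f=4: 8 faults
f=5: 7 faults
f=6: 7 faults
f=7: 7 faults
Smallest f with faults ≤ 14 is 2.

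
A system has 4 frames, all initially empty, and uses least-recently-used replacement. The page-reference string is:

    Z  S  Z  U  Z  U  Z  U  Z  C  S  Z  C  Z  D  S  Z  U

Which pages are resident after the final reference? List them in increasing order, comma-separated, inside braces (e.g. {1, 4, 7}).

{D, S, U, Z}

Z -> miss, frames [Z]
S -> miss, frames [Z, S]
Z -> hit
U -> miss, frames [S, Z, U]
Z -> hit
U -> hit
Z -> hit
U -> hit
Z -> hit
C -> miss, frames [S, U, Z, C]
S -> hit
Z -> hit
C -> hit
Z -> hit
D -> miss, evict U, frames [S, C, Z, D]
S -> hit
Z -> hit
U -> miss, evict C, frames [D, S, Z, U]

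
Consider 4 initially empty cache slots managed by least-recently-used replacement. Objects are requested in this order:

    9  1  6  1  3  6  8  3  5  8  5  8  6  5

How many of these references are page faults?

9 → fault, frames {9}
1 → fault, frames {9,1}
6 → fault, frames {9,1,6}
1 → hit
3 → fault, frames {9,6,1,3}
6 → hit
8 → fault, evict 9, frames {1,3,6,8}
3 → hit
5 → fault, evict 1, frames {6,8,3,5}
8 → hit
5 → hit
8 → hit
6 → hit
5 → hit
Page faults: 6.

6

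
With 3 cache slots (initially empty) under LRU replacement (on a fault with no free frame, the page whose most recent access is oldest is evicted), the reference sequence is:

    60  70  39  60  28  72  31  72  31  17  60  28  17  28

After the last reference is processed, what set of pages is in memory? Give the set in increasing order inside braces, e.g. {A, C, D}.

60: miss, frames {60}
70: miss, frames {60,70}
39: miss, frames {60,70,39}
60: hit
28: miss, evict 70, frames {39,60,28}
72: miss, evict 39, frames {60,28,72}
31: miss, evict 60, frames {28,72,31}
72: hit
31: hit
17: miss, evict 28, frames {72,31,17}
60: miss, evict 72, frames {31,17,60}
28: miss, evict 31, frames {17,60,28}
17: hit
28: hit

{17, 28, 60}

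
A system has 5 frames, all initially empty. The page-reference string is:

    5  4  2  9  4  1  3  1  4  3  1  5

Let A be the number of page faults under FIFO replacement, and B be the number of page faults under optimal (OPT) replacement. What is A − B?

1

Under FIFO: F F F F . F F . . . . F → 7 faults.
Under OPT: F F F F . F F . . . . . → 6 faults.
A − B = 7 − 6 = 1.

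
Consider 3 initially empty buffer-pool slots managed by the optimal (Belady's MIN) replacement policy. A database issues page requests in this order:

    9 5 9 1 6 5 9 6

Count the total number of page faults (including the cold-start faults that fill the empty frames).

4

9: miss, frames (9)
5: miss, frames (9 5)
9: hit
1: miss, frames (9 5 1)
6: miss, evict 1, frames (9 5 6)
5: hit
9: hit
6: hit
Page faults: 4.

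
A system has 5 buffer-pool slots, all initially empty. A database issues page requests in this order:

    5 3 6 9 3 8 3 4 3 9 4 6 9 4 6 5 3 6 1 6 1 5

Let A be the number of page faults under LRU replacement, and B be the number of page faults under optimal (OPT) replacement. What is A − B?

Under LRU: F F F F . F . F . . . . . . . F . . F . . . → 8 faults.
Under OPT: F F F F . F . F . . . . . . . . . . F . . . → 7 faults.
A − B = 8 − 7 = 1.

1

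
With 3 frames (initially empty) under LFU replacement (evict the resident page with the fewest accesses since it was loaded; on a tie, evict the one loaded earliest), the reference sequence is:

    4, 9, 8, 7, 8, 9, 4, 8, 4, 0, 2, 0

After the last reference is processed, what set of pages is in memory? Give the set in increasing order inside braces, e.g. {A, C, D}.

4 → miss, frames (4)
9 → miss, frames (4 9)
8 → miss, frames (4 9 8)
7 → miss, evict 4, frames (9 8 7)
8 → hit
9 → hit
4 → miss, evict 7, frames (9 8 4)
8 → hit
4 → hit
0 → miss, evict 9, frames (8 4 0)
2 → miss, evict 0, frames (8 4 2)
0 → miss, evict 2, frames (8 4 0)

{0, 4, 8}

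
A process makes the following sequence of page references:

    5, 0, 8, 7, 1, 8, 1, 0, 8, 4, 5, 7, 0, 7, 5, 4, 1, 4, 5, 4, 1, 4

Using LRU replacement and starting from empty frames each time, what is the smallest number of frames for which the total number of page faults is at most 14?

3

f=1: 22 faults
f=2: 17 faults
f=3: 12 faults
f=4: 10 faults
f=5: 9 faults
f=6: 6 faults
Smallest f with faults ≤ 14 is 3.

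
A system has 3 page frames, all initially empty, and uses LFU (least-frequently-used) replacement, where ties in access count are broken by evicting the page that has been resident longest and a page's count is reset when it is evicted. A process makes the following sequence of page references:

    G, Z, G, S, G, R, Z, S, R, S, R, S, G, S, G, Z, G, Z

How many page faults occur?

8

G → fault, frames (G)
Z → fault, frames (G Z)
G → hit
S → fault, frames (G Z S)
G → hit
R → fault, evict Z, frames (G S R)
Z → fault, evict S, frames (G R Z)
S → fault, evict R, frames (G Z S)
R → fault, evict Z, frames (G S R)
S → hit
R → hit
S → hit
G → hit
S → hit
G → hit
Z → fault, evict R, frames (G S Z)
G → hit
Z → hit
Page faults: 8.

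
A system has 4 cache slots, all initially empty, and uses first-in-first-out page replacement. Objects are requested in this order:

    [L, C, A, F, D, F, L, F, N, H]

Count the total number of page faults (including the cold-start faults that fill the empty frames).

8

L → fault, frames [L]
C → fault, frames [L, C]
A → fault, frames [L, C, A]
F → fault, frames [L, C, A, F]
D → fault, evict L, frames [C, A, F, D]
F → hit
L → fault, evict C, frames [A, F, D, L]
F → hit
N → fault, evict A, frames [F, D, L, N]
H → fault, evict F, frames [D, L, N, H]
Page faults: 8.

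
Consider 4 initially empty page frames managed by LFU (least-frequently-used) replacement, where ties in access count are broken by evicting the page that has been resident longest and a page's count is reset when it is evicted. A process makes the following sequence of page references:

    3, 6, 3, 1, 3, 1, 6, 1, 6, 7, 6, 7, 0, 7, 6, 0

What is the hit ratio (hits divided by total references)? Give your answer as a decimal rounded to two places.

3 → fault, frames {3}
6 → fault, frames {3,6}
3 → hit
1 → fault, frames {3,6,1}
3 → hit
1 → hit
6 → hit
1 → hit
6 → hit
7 → fault, frames {3,6,1,7}
6 → hit
7 → hit
0 → fault, evict 7, frames {3,6,1,0}
7 → fault, evict 0, frames {3,6,1,7}
6 → hit
0 → fault, evict 7, frames {3,6,1,0}
Hits: 9 of 16 references → 9/16 = 0.5625.

0.56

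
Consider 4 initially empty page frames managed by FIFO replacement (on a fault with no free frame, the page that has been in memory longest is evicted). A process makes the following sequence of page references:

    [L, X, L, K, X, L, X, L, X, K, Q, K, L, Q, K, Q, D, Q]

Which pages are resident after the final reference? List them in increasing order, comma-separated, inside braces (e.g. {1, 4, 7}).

{D, K, Q, X}

L -> fault, frames {L}
X -> fault, frames {L,X}
L -> hit
K -> fault, frames {L,X,K}
X -> hit
L -> hit
X -> hit
L -> hit
X -> hit
K -> hit
Q -> fault, frames {L,X,K,Q}
K -> hit
L -> hit
Q -> hit
K -> hit
Q -> hit
D -> fault, evict L, frames {X,K,Q,D}
Q -> hit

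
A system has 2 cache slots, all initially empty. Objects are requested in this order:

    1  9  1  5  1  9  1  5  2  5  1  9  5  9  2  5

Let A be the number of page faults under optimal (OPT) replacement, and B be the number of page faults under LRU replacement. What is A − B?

-2

Under OPT: F F . F . F . F F . F F . . F . → 9 faults.
Under LRU: F F . F . F . F F . F F F . F F → 11 faults.
A − B = 9 − 11 = -2.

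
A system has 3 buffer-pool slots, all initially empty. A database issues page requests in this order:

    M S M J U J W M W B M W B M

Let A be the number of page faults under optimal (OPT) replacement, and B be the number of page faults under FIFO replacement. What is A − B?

Under OPT: F F . F F . F . . F . . . . → 6 faults.
Under FIFO: F F . F F . F F . F . . . . → 7 faults.
A − B = 6 − 7 = -1.

-1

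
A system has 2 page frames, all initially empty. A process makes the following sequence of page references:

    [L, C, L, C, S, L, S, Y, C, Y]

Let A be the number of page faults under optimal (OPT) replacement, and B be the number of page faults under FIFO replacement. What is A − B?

Under OPT: F F . . F . . F F . → 5 faults.
Under FIFO: F F . . F F . F F . → 6 faults.
A − B = 5 − 6 = -1.

-1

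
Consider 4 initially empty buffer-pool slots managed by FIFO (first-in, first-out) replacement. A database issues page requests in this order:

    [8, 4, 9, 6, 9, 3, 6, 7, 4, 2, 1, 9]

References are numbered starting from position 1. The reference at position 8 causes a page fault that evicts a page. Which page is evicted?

pos 1: 8 → miss, frames [8]
pos 2: 4 → miss, frames [8, 4]
pos 3: 9 → miss, frames [8, 4, 9]
pos 4: 6 → miss, frames [8, 4, 9, 6]
pos 5: 9 → hit
pos 6: 3 → miss, evict 8, frames [4, 9, 6, 3]
pos 7: 6 → hit
pos 8: 7 → miss, evict 4, frames [9, 6, 3, 7]
At position 8, page 4 is evicted.

4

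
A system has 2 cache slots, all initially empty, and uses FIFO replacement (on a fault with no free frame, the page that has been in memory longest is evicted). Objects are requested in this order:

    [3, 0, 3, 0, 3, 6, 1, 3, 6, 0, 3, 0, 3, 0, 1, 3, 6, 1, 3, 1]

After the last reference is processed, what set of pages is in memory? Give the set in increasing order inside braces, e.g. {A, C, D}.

{1, 3}

3 -> fault, frames {3}
0 -> fault, frames {3,0}
3 -> hit
0 -> hit
3 -> hit
6 -> fault, evict 3, frames {0,6}
1 -> fault, evict 0, frames {6,1}
3 -> fault, evict 6, frames {1,3}
6 -> fault, evict 1, frames {3,6}
0 -> fault, evict 3, frames {6,0}
3 -> fault, evict 6, frames {0,3}
0 -> hit
3 -> hit
0 -> hit
1 -> fault, evict 0, frames {3,1}
3 -> hit
6 -> fault, evict 3, frames {1,6}
1 -> hit
3 -> fault, evict 1, frames {6,3}
1 -> fault, evict 6, frames {3,1}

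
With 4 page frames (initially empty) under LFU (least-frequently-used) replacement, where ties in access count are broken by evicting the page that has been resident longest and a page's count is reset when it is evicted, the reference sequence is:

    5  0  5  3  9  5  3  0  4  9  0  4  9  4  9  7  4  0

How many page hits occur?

5: miss, frames (5)
0: miss, frames (5 0)
5: hit
3: miss, frames (5 0 3)
9: miss, frames (5 0 3 9)
5: hit
3: hit
0: hit
4: miss, evict 9, frames (5 0 3 4)
9: miss, evict 4, frames (5 0 3 9)
0: hit
4: miss, evict 9, frames (5 0 3 4)
9: miss, evict 4, frames (5 0 3 9)
4: miss, evict 9, frames (5 0 3 4)
9: miss, evict 4, frames (5 0 3 9)
7: miss, evict 9, frames (5 0 3 7)
4: miss, evict 7, frames (5 0 3 4)
0: hit
Hits: 6.

6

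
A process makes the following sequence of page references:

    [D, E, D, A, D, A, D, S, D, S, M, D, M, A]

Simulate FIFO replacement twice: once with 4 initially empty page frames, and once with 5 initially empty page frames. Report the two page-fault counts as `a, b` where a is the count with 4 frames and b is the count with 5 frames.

6, 5

4 frames: F F . F . . . F . . F F . . → 6 faults.
5 frames: F F . F . . . F . . F . . . → 5 faults.
5 < 6: adding a frame reduced faults, as is typical.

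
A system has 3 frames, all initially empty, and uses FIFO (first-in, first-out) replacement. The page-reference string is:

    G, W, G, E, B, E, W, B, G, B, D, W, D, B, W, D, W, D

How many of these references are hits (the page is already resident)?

G → miss, frames [G]
W → miss, frames [G, W]
G → hit
E → miss, frames [G, W, E]
B → miss, evict G, frames [W, E, B]
E → hit
W → hit
B → hit
G → miss, evict W, frames [E, B, G]
B → hit
D → miss, evict E, frames [B, G, D]
W → miss, evict B, frames [G, D, W]
D → hit
B → miss, evict G, frames [D, W, B]
W → hit
D → hit
W → hit
D → hit
Hits: 10.

10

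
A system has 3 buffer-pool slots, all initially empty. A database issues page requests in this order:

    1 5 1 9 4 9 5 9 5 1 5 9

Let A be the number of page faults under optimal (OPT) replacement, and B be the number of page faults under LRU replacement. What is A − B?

-1

Under OPT: F F . F F . . . . F . . → 5 faults.
Under LRU: F F . F F . F . . F . . → 6 faults.
A − B = 5 − 6 = -1.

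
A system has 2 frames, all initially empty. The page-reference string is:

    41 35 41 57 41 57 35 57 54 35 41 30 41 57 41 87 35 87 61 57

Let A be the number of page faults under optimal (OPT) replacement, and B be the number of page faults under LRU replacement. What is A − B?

-1

Under OPT: F F . F . . F . F . F F . F . F F . F F → 12 faults.
Under LRU: F F . F . . F . F F F F . F . F F . F F → 13 faults.
A − B = 12 − 13 = -1.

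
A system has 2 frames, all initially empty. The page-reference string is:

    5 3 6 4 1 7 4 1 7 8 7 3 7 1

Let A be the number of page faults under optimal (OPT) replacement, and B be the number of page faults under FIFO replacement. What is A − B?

-3

Under OPT: F F F F F F . F . F . F . F → 10 faults.
Under FIFO: F F F F F F F F F F . F F F → 13 faults.
A − B = 10 − 13 = -3.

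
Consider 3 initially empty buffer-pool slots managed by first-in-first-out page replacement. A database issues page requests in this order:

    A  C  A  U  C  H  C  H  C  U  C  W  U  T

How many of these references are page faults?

A -> fault, frames (A)
C -> fault, frames (A C)
A -> hit
U -> fault, frames (A C U)
C -> hit
H -> fault, evict A, frames (C U H)
C -> hit
H -> hit
C -> hit
U -> hit
C -> hit
W -> fault, evict C, frames (U H W)
U -> hit
T -> fault, evict U, frames (H W T)
Page faults: 6.

6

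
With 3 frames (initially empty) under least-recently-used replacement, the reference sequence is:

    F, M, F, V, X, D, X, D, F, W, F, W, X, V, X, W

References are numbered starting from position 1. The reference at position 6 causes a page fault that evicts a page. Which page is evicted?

F

pos 1: F → miss, frames {F}
pos 2: M → miss, frames {F,M}
pos 3: F → hit
pos 4: V → miss, frames {M,F,V}
pos 5: X → miss, evict M, frames {F,V,X}
pos 6: D → miss, evict F, frames {V,X,D}
At position 6, page F is evicted.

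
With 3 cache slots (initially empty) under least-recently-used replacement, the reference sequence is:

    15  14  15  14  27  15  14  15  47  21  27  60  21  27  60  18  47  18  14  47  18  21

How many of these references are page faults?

11

15 -> fault, frames [15]
14 -> fault, frames [15, 14]
15 -> hit
14 -> hit
27 -> fault, frames [15, 14, 27]
15 -> hit
14 -> hit
15 -> hit
47 -> fault, evict 27, frames [14, 15, 47]
21 -> fault, evict 14, frames [15, 47, 21]
27 -> fault, evict 15, frames [47, 21, 27]
60 -> fault, evict 47, frames [21, 27, 60]
21 -> hit
27 -> hit
60 -> hit
18 -> fault, evict 21, frames [27, 60, 18]
47 -> fault, evict 27, frames [60, 18, 47]
18 -> hit
14 -> fault, evict 60, frames [47, 18, 14]
47 -> hit
18 -> hit
21 -> fault, evict 14, frames [47, 18, 21]
Page faults: 11.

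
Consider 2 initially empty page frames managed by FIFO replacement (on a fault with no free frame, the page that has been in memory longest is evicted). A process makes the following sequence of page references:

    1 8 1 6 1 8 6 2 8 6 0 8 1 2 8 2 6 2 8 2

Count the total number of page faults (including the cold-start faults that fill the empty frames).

17

1 → fault, frames {1}
8 → fault, frames {1,8}
1 → hit
6 → fault, evict 1, frames {8,6}
1 → fault, evict 8, frames {6,1}
8 → fault, evict 6, frames {1,8}
6 → fault, evict 1, frames {8,6}
2 → fault, evict 8, frames {6,2}
8 → fault, evict 6, frames {2,8}
6 → fault, evict 2, frames {8,6}
0 → fault, evict 8, frames {6,0}
8 → fault, evict 6, frames {0,8}
1 → fault, evict 0, frames {8,1}
2 → fault, evict 8, frames {1,2}
8 → fault, evict 1, frames {2,8}
2 → hit
6 → fault, evict 2, frames {8,6}
2 → fault, evict 8, frames {6,2}
8 → fault, evict 6, frames {2,8}
2 → hit
Page faults: 17.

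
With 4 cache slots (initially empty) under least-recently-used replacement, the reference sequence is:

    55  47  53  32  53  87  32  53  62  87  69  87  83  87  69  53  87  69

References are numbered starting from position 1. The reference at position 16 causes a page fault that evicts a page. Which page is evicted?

62

pos 1: 55 -> miss, frames {55}
pos 2: 47 -> miss, frames {55,47}
pos 3: 53 -> miss, frames {55,47,53}
pos 4: 32 -> miss, frames {55,47,53,32}
pos 5: 53 -> hit
pos 6: 87 -> miss, evict 55, frames {47,32,53,87}
pos 7: 32 -> hit
pos 8: 53 -> hit
pos 9: 62 -> miss, evict 47, frames {87,32,53,62}
pos 10: 87 -> hit
pos 11: 69 -> miss, evict 32, frames {53,62,87,69}
pos 12: 87 -> hit
pos 13: 83 -> miss, evict 53, frames {62,69,87,83}
pos 14: 87 -> hit
pos 15: 69 -> hit
pos 16: 53 -> miss, evict 62, frames {83,87,69,53}
At position 16, page 62 is evicted.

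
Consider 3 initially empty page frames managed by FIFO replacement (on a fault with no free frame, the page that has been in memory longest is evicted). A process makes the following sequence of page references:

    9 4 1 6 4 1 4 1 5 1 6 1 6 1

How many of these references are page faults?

9: miss, frames [9]
4: miss, frames [9, 4]
1: miss, frames [9, 4, 1]
6: miss, evict 9, frames [4, 1, 6]
4: hit
1: hit
4: hit
1: hit
5: miss, evict 4, frames [1, 6, 5]
1: hit
6: hit
1: hit
6: hit
1: hit
Page faults: 5.

5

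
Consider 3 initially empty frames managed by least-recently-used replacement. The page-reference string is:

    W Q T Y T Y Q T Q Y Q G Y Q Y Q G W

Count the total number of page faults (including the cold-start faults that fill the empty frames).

6

W -> miss, frames (W)
Q -> miss, frames (W Q)
T -> miss, frames (W Q T)
Y -> miss, evict W, frames (Q T Y)
T -> hit
Y -> hit
Q -> hit
T -> hit
Q -> hit
Y -> hit
Q -> hit
G -> miss, evict T, frames (Y Q G)
Y -> hit
Q -> hit
Y -> hit
Q -> hit
G -> hit
W -> miss, evict Y, frames (Q G W)
Page faults: 6.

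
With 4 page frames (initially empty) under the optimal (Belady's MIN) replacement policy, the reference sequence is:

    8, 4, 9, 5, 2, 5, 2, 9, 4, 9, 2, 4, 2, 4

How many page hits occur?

8 -> fault, frames [8]
4 -> fault, frames [8, 4]
9 -> fault, frames [8, 4, 9]
5 -> fault, frames [8, 4, 9, 5]
2 -> fault, evict 8, frames [4, 9, 5, 2]
5 -> hit
2 -> hit
9 -> hit
4 -> hit
9 -> hit
2 -> hit
4 -> hit
2 -> hit
4 -> hit
Hits: 9.

9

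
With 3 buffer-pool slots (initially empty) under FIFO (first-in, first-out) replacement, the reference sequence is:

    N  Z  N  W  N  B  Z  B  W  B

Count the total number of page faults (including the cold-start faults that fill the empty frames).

4

N: fault, frames {N}
Z: fault, frames {N,Z}
N: hit
W: fault, frames {N,Z,W}
N: hit
B: fault, evict N, frames {Z,W,B}
Z: hit
B: hit
W: hit
B: hit
Page faults: 4.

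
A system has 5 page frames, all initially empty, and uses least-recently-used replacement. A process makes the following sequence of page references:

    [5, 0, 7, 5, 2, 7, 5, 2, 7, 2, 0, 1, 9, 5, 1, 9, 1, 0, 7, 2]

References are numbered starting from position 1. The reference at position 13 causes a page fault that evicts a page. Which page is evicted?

pos 1: 5: fault, frames [5]
pos 2: 0: fault, frames [5, 0]
pos 3: 7: fault, frames [5, 0, 7]
pos 4: 5: hit
pos 5: 2: fault, frames [0, 7, 5, 2]
pos 6: 7: hit
pos 7: 5: hit
pos 8: 2: hit
pos 9: 7: hit
pos 10: 2: hit
pos 11: 0: hit
pos 12: 1: fault, frames [5, 7, 2, 0, 1]
pos 13: 9: fault, evict 5, frames [7, 2, 0, 1, 9]
At position 13, page 5 is evicted.

5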